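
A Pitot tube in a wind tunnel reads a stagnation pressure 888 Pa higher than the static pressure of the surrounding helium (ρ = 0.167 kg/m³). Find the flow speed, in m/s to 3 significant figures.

v ≈ 103 m/s

At the stagnation point the flow is brought to rest, so Bernoulli gives P_stag − P_static = ½ρv².
v = √(2ΔP/ρ) = √(2·888/0.167) = 103 m/s.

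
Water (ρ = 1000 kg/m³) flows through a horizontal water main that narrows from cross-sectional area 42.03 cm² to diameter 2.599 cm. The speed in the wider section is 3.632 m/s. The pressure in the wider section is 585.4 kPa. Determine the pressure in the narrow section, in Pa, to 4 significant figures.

Continuity gives A₁v₁ = A₂v₂, so v₂ = (42.03 cm²)/(5.305 cm²) × 3.632 m/s = 28.77 m/s.
The pipe is horizontal, so Bernoulli reduces to P₁ + ½ρv₁² = P₂ + ½ρv₂².
P₂ = P₁ − ½ρ(v₂² − v₁²) = 585400 − ½·1000·(28.77² − 3.632²) = 585400 − 407400 = 178000 Pa.

P₂ ≈ 178000 Pa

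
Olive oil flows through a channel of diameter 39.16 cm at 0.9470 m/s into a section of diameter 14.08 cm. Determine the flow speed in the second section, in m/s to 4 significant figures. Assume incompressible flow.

Mass conservation (A₁v₁ = A₂v₂) gives v₂ = 0.9470 × 1204/155.7 = 7.325 m/s.

7.325 m/s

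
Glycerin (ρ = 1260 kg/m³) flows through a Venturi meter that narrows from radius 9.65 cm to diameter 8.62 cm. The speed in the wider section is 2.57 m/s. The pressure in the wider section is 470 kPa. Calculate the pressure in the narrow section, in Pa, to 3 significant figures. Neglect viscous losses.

By continuity, v₂ = v₁·A₁/A₂ = 2.57·(293/58.4) = 12.9 m/s.
Along the horizontal streamline, P + ½ρv² is constant.
P₂ = P₁ − ½ρ(v₂² − v₁²) = 470000 − ½·1260·(12.9² − 2.57²) = 470000 − 100000 = 370000 Pa.

370000 Pa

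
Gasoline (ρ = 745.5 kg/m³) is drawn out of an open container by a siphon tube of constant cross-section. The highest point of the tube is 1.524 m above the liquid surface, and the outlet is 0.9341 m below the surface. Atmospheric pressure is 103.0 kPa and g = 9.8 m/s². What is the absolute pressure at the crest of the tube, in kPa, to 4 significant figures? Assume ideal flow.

P_top = 85.04 kPa

The outlet speed comes from Torricelli: v = √(2g·0.9341) = 4.279 m/s.
Continuity keeps v the same throughout the tube; from surface to crest, P_atm + 0 = P_top + ½ρv² + ρg·h_top.
P_top = 103000 − ½·745.5·4.279² − 745.5·9.8·1.524 = 85040 Pa.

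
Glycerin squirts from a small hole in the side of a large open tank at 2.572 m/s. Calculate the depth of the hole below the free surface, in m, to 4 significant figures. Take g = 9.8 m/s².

h ≈ 0.3375 m

For a small hole in a large open tank, ½v² = gh, giving h = v²/(2g).
h = 2.572²/(2·9.8) = 6.615/19.60 = 0.3375 m.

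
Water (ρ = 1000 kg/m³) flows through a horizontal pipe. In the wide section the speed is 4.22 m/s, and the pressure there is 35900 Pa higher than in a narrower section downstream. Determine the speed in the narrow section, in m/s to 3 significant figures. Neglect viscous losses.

Along the level pipe P + ½ρv² is conserved, hence v₂² = v₁² + 2(P₁ − P₂)/ρ.
v₂ = √(4.22² + 2·35900/1000) = √(17.8 + 71.8) = 9.47 m/s.

v₂ ≈ 9.47 m/s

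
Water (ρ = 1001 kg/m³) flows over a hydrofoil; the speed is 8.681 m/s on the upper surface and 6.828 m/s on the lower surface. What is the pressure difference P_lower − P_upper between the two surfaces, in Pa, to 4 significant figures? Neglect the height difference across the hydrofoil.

ΔP ≈ 14380 Pa

Bernoulli (same height): P_lower − P_upper = ½ρ(v_upper² − v_lower²).
ΔP = ½·1001·(8.681² − 6.828²) = 14380 Pa.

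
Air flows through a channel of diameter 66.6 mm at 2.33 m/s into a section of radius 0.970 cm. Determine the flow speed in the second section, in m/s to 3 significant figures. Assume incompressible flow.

By continuity, v₂ = v₁·A₁/A₂ = 2.33·(34.8/2.96) = 27.5 m/s.

v₂ ≈ 27.5 m/s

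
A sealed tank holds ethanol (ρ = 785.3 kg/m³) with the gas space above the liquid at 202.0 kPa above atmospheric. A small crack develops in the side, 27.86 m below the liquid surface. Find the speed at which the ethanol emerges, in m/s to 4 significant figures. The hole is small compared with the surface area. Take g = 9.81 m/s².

32.57 m/s

Take point 1 at the surface (v₁ ≈ 0) and point 2 at the hole (at atmospheric pressure). Bernoulli: P₁ + ρg h = P_atm + ½ρv₂².
With P₁ − P_atm = 202000 Pa, v₂ = √(2gh + 2ΔP/ρ) = √(2·9.81·27.86 + 2·202000/785.3) = 32.57 m/s.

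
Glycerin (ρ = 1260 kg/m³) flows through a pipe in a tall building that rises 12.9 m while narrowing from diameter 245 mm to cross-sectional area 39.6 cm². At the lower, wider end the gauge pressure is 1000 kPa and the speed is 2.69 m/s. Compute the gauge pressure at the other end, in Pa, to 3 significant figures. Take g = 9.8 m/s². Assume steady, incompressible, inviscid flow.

P₂ ≈ 199000 Pa

Mass conservation (A₁v₁ = A₂v₂) gives v₂ = 2.69 × 471/39.6 = 32.0 m/s.
Energy conservation along the streamline gives P₂ = P₁ − ½ρ(v₂² − v₁²) − ρg(h₂ − h₁).
P₂ = 1000000 + ½·1260·(2.69² − 32.0²) − 1260·9.8·(+12.9) = 1000000 + (-642000) − (159000) = 199000 Pa.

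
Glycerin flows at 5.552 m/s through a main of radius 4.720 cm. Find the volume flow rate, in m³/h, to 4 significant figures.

Q = A·v = 0.006999 m² × 5.552 m/s = 0.03886 m³/s.
Converting: 0.03886 m³/s × 3600 = 139.9 m³/h.

Q ≈ 139.9 m³/h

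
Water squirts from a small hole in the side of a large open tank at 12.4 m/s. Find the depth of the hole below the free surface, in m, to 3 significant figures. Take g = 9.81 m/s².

Torricelli: v = √(2gh), so h = v²/(2g).
h = 12.4²/(2·9.81) = 154/19.62 = 7.84 m.

7.84 m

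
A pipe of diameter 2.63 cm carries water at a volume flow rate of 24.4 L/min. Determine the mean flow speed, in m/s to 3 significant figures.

Q = 24.4 L/min = 0.000407 m³/s.
v = Q/A = 0.000407 / 0.000543 = 0.749 m/s.

v ≈ 0.749 m/s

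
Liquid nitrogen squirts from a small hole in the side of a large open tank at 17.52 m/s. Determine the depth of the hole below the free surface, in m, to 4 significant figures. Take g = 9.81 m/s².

15.64 m

For a small hole in a large open tank, ½v² = gh, giving h = v²/(2g).
h = 17.52²/(2·9.81) = 307.0/19.62 = 15.64 m.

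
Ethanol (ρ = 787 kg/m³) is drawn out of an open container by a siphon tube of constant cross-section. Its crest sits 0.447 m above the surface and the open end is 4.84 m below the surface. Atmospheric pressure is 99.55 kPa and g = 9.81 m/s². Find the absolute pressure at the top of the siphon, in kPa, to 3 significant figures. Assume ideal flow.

P_top ≈ 58.7 kPa

The outlet speed comes from Torricelli: v = √(2g·4.84) = 9.74 m/s.
Continuity keeps v the same throughout the tube; from surface to crest, P_atm + 0 = P_top + ½ρv² + ρg·h_top.
P_top = 99550 − ½·787·9.74² − 787·9.81·0.447 = 58700 Pa.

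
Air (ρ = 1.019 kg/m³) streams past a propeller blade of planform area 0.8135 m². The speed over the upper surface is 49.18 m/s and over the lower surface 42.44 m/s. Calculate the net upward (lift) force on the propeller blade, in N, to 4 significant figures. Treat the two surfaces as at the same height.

From P + ½ρv² = const at equal height, P_low − P_up = ½ρ(v_up² − v_low²).
ΔP = ½·1.019·(49.18² − 42.44²) = 314.6 Pa.
Lift = ΔP · A = 314.6 × 0.8135 = 255.9 N.

F ≈ 255.9 N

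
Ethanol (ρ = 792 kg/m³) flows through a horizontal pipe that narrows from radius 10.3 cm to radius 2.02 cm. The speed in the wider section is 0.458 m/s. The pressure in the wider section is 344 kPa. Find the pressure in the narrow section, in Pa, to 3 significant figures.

By continuity, v₂ = v₁·A₁/A₂ = 0.458·(333/12.8) = 11.9 m/s.
Bernoulli (h₁ = h₂): P₁ − P₂ = ½ρ(v₂² − v₁²).
P₂ = P₁ − ½ρ(v₂² − v₁²) = 344000 − ½·792·(11.9² − 0.458²) = 344000 − 56100 = 288000 Pa.

P₂ ≈ 288000 Pa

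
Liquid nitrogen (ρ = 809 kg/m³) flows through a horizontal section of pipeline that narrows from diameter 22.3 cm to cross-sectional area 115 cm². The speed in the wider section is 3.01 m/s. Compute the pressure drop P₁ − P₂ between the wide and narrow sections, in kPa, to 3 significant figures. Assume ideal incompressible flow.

Continuity gives A₁v₁ = A₂v₂, so v₂ = (391 cm²)/(115 cm²) × 3.01 m/s = 10.2 m/s.
The pipe is horizontal, so Bernoulli reduces to P₁ + ½ρv₁² = P₂ + ½ρv₂².
P₁ − P₂ = ½·809·(10.2² − 3.01²) = ½·809·95.4 = 38600 Pa.

ΔP ≈ 38.6 kPa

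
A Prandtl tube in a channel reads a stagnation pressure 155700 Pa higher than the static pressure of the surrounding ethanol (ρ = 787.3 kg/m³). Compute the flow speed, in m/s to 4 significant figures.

v ≈ 19.89 m/s

At the stagnation point the flow is brought to rest, so Bernoulli gives P_stag − P_static = ½ρv².
v = √(2ΔP/ρ) = √(2·155700/787.3) = 19.89 m/s.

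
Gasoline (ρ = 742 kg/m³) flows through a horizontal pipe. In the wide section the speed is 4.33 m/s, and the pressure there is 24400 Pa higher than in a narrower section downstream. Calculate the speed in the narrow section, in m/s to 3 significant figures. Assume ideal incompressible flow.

9.19 m/s

Along the level pipe P + ½ρv² is conserved, hence v₂² = v₁² + 2(P₁ − P₂)/ρ.
v₂ = √(4.33² + 2·24400/742) = √(18.7 + 65.8) = 9.19 m/s.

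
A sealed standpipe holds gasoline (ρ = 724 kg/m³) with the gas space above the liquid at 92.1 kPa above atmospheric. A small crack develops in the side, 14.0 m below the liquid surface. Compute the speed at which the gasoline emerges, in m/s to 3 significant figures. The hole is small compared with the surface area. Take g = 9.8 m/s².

Take point 1 at the surface (v₁ ≈ 0) and point 2 at the hole (at atmospheric pressure). Bernoulli: P₁ + ρg h = P_atm + ½ρv₂².
With P₁ − P_atm = 92100 Pa, v₂ = √(2gh + 2ΔP/ρ) = √(2·9.8·14.0 + 2·92100/724) = 23.0 m/s.

v = 23.0 m/s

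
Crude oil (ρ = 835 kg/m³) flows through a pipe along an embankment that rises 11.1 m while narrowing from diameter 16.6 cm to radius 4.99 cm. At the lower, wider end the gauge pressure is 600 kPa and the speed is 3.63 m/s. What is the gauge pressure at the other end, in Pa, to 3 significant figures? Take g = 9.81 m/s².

P₂ ≈ 472000 Pa

Mass conservation (A₁v₁ = A₂v₂) gives v₂ = 3.63 × 216/78.2 = 10.0 m/s.
Energy conservation along the streamline gives P₂ = P₁ − ½ρ(v₂² − v₁²) − ρg(h₂ − h₁).
P₂ = 600000 + ½·835·(3.63² − 10.0²) − 835·9.81·(+11.1) = 600000 + (-36600) − (90900) = 472000 Pa.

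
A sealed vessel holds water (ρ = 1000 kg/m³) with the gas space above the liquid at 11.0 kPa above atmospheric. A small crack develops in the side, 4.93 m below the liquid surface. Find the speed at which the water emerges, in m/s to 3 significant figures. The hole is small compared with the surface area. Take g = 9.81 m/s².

Take point 1 at the surface (v₁ ≈ 0) and point 2 at the hole (at atmospheric pressure). Bernoulli: P₁ + ρg h = P_atm + ½ρv₂².
With P₁ − P_atm = 11000 Pa, v₂ = √(2gh + 2ΔP/ρ) = √(2·9.81·4.93 + 2·11000/1000) = 10.9 m/s.

10.9 m/s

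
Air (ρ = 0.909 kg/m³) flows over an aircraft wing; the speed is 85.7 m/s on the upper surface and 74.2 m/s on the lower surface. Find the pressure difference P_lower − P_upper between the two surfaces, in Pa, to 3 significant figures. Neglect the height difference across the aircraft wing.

The pressure is lower where the speed is higher: ΔP = ½ρ(v_up² − v_low²).
ΔP = ½·0.909·(85.7² − 74.2²) = 836 Pa.

ΔP ≈ 836 Pa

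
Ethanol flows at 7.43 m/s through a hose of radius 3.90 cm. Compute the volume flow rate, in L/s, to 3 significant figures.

Q = A·v = 0.00478 m² × 7.43 m/s = 0.0355 m³/s.
Converting: 0.0355 m³/s × 1000 = 35.5 L/s.

Q ≈ 35.5 L/s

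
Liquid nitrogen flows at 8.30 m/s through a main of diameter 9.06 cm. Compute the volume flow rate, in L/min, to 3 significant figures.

Q ≈ 3210 L/min

Q = A·v = 0.00645 m² × 8.30 m/s = 0.0535 m³/s.
Converting: 0.0535 m³/s × 60000 = 3210 L/min.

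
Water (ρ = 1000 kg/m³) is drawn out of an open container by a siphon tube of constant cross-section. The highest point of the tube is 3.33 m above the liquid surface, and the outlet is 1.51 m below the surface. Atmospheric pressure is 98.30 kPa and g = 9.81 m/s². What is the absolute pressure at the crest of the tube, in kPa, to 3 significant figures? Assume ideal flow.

Bernoulli surface→outlet gives ½v² = g·h_out, so v = √(2·9.81·1.51) = 5.44 m/s.
Continuity keeps v the same throughout the tube; from surface to crest, P_atm + 0 = P_top + ½ρv² + ρg·h_top.
P_top = 98300 − ½·1000·5.44² − 1000·9.81·3.33 = 50800 Pa.

P_top ≈ 50.8 kPa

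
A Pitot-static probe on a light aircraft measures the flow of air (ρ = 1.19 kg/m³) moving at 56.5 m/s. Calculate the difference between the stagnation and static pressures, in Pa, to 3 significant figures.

The dynamic pressure equals the rise in static pressure at the stagnation point: ΔP = ½ρv².
ΔP = ½·1.19·56.5² = 1900 Pa.

ΔP ≈ 1900 Pa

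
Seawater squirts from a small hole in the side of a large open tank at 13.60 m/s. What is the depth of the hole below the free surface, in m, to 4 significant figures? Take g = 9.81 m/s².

9.427 m

Inverting v = √(2gh) gives h = v² / 2g.
h = 13.60²/(2·9.81) = 185.0/19.62 = 9.427 m.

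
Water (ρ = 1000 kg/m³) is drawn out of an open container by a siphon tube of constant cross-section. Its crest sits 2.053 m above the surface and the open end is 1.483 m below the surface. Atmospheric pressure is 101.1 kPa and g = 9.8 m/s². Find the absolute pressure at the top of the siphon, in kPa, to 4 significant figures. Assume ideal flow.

P_top ≈ 66.45 kPa

The outlet speed comes from Torricelli: v = √(2g·1.483) = 5.391 m/s.
Continuity keeps v the same throughout the tube; from surface to crest, P_atm + 0 = P_top + ½ρv² + ρg·h_top.
P_top = 101100 − ½·1000·5.391² − 1000·9.8·2.053 = 66450 Pa.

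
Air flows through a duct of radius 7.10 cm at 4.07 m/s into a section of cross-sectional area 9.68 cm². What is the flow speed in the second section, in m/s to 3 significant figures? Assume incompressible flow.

The volume flow rate is constant, so v₂ = (A₁/A₂)v₁ = (158/9.68)·4.07 = 66.6 m/s.

v₂ = 66.6 m/s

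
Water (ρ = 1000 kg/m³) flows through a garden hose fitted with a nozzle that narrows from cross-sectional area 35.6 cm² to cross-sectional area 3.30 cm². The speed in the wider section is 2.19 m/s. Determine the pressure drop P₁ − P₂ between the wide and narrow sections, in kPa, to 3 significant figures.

Mass conservation (A₁v₁ = A₂v₂) gives v₂ = 2.19 × 35.6/3.30 = 23.6 m/s.
The pipe is horizontal, so Bernoulli reduces to P₁ + ½ρv₁² = P₂ + ½ρv₂².
P₁ − P₂ = ½·1000·(23.6² − 2.19²) = ½·1000·553 = 277000 Pa.

ΔP ≈ 277 kPa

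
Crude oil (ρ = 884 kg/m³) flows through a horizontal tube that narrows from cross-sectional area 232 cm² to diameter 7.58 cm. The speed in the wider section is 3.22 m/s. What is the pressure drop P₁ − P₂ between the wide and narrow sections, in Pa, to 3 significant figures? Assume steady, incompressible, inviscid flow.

ΔP = 117000 Pa

The volume flow rate is constant, so v₂ = (A₁/A₂)v₁ = (232/45.1)·3.22 = 16.6 m/s.
Along the horizontal streamline, P + ½ρv² is constant.
P₁ − P₂ = ½·884·(16.6² − 3.22²) = ½·884·264 = 117000 Pa.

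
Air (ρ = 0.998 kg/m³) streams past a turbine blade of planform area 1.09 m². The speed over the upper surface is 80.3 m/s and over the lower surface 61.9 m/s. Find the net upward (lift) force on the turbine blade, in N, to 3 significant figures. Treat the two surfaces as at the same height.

F ≈ 1420 N

With equal heights on the two surfaces, Bernoulli gives P_lower − P_upper = ½ρ(v_upper² − v_lower²).
ΔP = ½·0.998·(80.3² − 61.9²) = 1310 Pa.
Lift = ΔP · A = 1310 × 1.09 = 1420 N.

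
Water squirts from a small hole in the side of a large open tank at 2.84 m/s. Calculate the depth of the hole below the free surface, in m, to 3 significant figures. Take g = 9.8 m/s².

h ≈ 0.412 m

For a small hole in a large open tank, ½v² = gh, giving h = v²/(2g).
h = 2.84²/(2·9.8) = 8.07/19.60 = 0.412 m.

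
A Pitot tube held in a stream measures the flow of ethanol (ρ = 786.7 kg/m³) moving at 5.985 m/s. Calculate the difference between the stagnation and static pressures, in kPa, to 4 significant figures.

14.09 kPa

At the stagnation point the flow is brought to rest, so Bernoulli gives P_stag − P_static = ½ρv².
ΔP = ½·786.7·5.985² = 14090 Pa.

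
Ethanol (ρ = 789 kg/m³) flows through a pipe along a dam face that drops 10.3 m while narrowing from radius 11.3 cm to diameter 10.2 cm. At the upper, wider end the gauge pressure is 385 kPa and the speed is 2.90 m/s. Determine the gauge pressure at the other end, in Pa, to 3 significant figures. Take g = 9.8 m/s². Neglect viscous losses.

P₂ = 388000 Pa

By continuity, v₂ = v₁·A₁/A₂ = 2.90·(401/81.7) = 14.2 m/s.
Applying Bernoulli between the two ends and solving for P₂: P₂ = P₁ + ½ρ(v₁² − v₂²) − ρgΔh.
P₂ = 385000 + ½·789·(2.90² − 14.2²) − 789·9.8·(−10.3) = 385000 + (-76600) − (-79600) = 388000 Pa.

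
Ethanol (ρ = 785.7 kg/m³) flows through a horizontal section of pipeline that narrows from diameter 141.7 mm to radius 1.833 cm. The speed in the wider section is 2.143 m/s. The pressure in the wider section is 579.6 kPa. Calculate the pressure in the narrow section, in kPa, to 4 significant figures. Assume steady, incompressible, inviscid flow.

P₂ = 178.7 kPa

By continuity, v₂ = v₁·A₁/A₂ = 2.143·(157.7/10.56) = 32.02 m/s.
Along the horizontal streamline, P + ½ρv² is constant.
P₂ = P₁ − ½ρ(v₂² − v₁²) = 579600 − ½·785.7·(32.02² − 2.143²) = 579600 − 400900 = 178700 Pa.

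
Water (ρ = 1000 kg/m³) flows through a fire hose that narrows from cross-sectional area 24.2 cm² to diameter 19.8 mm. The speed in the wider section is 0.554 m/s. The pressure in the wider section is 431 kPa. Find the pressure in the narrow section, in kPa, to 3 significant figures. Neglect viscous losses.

Continuity gives A₁v₁ = A₂v₂, so v₂ = (24.2 cm²)/(3.08 cm²) × 0.554 m/s = 4.35 m/s.
The pipe is horizontal, so Bernoulli reduces to P₁ + ½ρv₁² = P₂ + ½ρv₂².
P₂ = P₁ − ½ρ(v₂² − v₁²) = 431000 − ½·1000·(4.35² − 0.554²) = 431000 − 9330 = 422000 Pa.

P₂ ≈ 422 kPa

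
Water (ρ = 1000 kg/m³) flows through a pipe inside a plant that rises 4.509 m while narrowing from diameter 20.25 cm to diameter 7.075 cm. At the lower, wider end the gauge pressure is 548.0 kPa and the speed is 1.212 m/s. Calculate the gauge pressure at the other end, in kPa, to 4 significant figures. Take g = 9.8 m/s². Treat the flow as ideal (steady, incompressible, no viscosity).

P₂ ≈ 455.3 kPa

Continuity gives A₁v₁ = A₂v₂, so v₂ = (322.1 cm²)/(39.31 cm²) × 1.212 m/s = 9.929 m/s.
Bernoulli: P₁ + ½ρv₁² + ρg h₁ = P₂ + ½ρv₂² + ρg h₂, so P₂ = P₁ + ½ρ(v₁² − v₂²) − ρg(h₂ − h₁).
P₂ = 548000 + ½·1000·(1.212² − 9.929²) − 1000·9.8·(+4.509) = 548000 + (-48560) − (44190) = 455300 Pa.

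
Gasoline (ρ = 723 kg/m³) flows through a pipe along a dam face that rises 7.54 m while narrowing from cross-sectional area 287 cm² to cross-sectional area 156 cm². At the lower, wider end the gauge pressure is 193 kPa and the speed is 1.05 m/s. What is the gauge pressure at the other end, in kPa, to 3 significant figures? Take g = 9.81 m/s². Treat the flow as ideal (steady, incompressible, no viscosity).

P₂ = 139 kPa

Continuity gives A₁v₁ = A₂v₂, so v₂ = (287 cm²)/(156 cm²) × 1.05 m/s = 1.93 m/s.
Energy conservation along the streamline gives P₂ = P₁ − ½ρ(v₂² − v₁²) − ρg(h₂ − h₁).
P₂ = 193000 + ½·723·(1.05² − 1.93²) − 723·9.81·(+7.54) = 193000 + (-950) − (53500) = 139000 Pa.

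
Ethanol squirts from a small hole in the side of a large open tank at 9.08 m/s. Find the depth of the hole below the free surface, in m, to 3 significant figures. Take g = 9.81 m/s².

For a small hole in a large open tank, ½v² = gh, giving h = v²/(2g).
h = 9.08²/(2·9.81) = 82.4/19.62 = 4.20 m.

h ≈ 4.20 m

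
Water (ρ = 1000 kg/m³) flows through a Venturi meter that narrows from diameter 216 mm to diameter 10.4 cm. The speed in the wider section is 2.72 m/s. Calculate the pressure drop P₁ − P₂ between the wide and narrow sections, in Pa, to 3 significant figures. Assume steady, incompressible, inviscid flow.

65100 Pa

By continuity, v₂ = v₁·A₁/A₂ = 2.72·(366/84.9) = 11.7 m/s.
With no height change, Bernoulli's equation is P₁ + ½ρv₁² = P₂ + ½ρv₂².
P₁ − P₂ = ½·1000·(11.7² − 2.72²) = ½·1000·130 = 65100 Pa.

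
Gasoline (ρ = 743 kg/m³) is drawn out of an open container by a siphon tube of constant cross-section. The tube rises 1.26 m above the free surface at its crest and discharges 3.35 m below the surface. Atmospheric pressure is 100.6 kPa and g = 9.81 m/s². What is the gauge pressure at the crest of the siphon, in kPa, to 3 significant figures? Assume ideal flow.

The outlet speed comes from Torricelli: v = √(2g·3.35) = 8.11 m/s.
The bore is uniform, so the speed at the crest is the same v. Bernoulli surface→crest: P_atm = P_top + ½ρv² + ρg·h_top.
P_top = 100600 − ½·743·8.11² − 743·9.81·1.26 = 67000 Pa. So P_gauge = P_top − P_atm = -33600 Pa.

P_gauge ≈ -33.6 kPa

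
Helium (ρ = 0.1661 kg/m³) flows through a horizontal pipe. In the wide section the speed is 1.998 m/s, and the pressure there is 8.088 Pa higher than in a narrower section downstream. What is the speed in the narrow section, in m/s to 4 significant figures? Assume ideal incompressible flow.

Along the level pipe P + ½ρv² is conserved, hence v₂² = v₁² + 2(P₁ − P₂)/ρ.
v₂ = √(1.998² + 2·8.088/0.1661) = √(3.992 + 97.39) = 10.07 m/s.

v₂ = 10.07 m/s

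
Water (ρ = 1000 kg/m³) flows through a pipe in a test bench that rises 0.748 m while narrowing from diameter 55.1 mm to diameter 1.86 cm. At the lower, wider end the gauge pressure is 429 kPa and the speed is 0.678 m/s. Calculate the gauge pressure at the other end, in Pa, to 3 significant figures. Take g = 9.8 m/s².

By continuity, v₂ = v₁·A₁/A₂ = 0.678·(23.8/2.72) = 5.95 m/s.
Energy conservation along the streamline gives P₂ = P₁ − ½ρ(v₂² − v₁²) − ρg(h₂ − h₁).
P₂ = 429000 + ½·1000·(0.678² − 5.95²) − 1000·9.8·(+0.748) = 429000 + (-17500) − (7330) = 404000 Pa.

P₂ ≈ 404000 Pa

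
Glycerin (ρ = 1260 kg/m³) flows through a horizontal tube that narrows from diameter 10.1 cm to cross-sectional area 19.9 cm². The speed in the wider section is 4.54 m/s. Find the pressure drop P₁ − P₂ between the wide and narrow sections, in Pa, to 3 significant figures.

The volume flow rate is constant, so v₂ = (A₁/A₂)v₁ = (80.1/19.9)·4.54 = 18.3 m/s.
Bernoulli (h₁ = h₂): P₁ − P₂ = ½ρ(v₂² − v₁²).
P₁ − P₂ = ½·1260·(18.3² − 4.54²) = ½·1260·313 = 197000 Pa.

ΔP ≈ 197000 Pa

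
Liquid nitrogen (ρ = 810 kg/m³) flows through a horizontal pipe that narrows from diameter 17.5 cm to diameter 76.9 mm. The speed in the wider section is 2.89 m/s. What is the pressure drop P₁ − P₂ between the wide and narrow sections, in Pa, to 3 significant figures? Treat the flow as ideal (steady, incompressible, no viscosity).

ΔP = 87300 Pa

Mass conservation (A₁v₁ = A₂v₂) gives v₂ = 2.89 × 241/46.4 = 15.0 m/s.
The pipe is horizontal, so Bernoulli reduces to P₁ + ½ρv₁² = P₂ + ½ρv₂².
P₁ − P₂ = ½·810·(15.0² − 2.89²) = ½·810·216 = 87300 Pa.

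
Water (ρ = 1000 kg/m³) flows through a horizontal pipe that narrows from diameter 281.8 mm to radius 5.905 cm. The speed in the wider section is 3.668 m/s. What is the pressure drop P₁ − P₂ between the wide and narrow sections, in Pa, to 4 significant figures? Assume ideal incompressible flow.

By continuity, v₂ = v₁·A₁/A₂ = 3.668·(623.7/109.5) = 20.88 m/s.
Along the horizontal streamline, P + ½ρv² is constant.
P₁ − P₂ = ½·1000·(20.88² − 3.668²) = ½·1000·422.7 = 211300 Pa.

211300 Pa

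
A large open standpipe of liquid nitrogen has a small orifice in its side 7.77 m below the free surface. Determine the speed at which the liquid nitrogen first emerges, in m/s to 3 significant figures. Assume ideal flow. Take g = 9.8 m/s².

The surface is effectively still and both ends are open, so ½v² = gh and v = √(2·9.8·7.77) = 12.3 m/s.

v ≈ 12.3 m/s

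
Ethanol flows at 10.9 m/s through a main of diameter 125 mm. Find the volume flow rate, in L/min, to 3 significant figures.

8030 L/min

Q = A·v = 0.0123 m² × 10.9 m/s = 0.134 m³/s.
Converting: 0.134 m³/s × 60000 = 8030 L/min.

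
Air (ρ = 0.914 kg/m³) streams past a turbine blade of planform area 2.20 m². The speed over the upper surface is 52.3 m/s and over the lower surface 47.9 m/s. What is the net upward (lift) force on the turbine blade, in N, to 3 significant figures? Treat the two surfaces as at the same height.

443 N

With equal heights on the two surfaces, Bernoulli gives P_lower − P_upper = ½ρ(v_upper² − v_lower²).
ΔP = ½·0.914·(52.3² − 47.9²) = 201 Pa.
Lift = ΔP · A = 201 × 2.20 = 443 N.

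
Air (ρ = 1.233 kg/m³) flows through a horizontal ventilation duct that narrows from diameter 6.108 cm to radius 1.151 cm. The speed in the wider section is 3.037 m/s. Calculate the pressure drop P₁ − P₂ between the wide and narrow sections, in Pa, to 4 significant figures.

By continuity, v₂ = v₁·A₁/A₂ = 3.037·(29.30/4.162) = 21.38 m/s.
With no height change, Bernoulli's equation is P₁ + ½ρv₁² = P₂ + ½ρv₂².
P₁ − P₂ = ½·1.233·(21.38² − 3.037²) = ½·1.233·447.9 = 276.2 Pa.

ΔP = 276.2 Pa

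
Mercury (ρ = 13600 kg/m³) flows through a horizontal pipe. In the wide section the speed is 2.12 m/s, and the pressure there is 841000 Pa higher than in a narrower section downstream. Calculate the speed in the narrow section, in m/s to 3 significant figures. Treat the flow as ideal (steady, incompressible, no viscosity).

v₂ = 11.3 m/s

Horizontal Bernoulli: P₁ + ½ρv₁² = P₂ + ½ρv₂², so v₂² = v₁² + 2(P₁ − P₂)/ρ.
v₂ = √(2.12² + 2·841000/13600) = √(4.49 + 124) = 11.3 m/s.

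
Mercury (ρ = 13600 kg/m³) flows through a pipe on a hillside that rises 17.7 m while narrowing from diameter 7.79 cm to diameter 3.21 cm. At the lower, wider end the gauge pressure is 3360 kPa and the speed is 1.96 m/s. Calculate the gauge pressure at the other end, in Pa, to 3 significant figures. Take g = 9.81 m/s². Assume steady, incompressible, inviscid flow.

P₂ ≈ 119000 Pa

By continuity, v₂ = v₁·A₁/A₂ = 1.96·(47.7/8.09) = 11.5 m/s.
Applying Bernoulli between the two ends and solving for P₂: P₂ = P₁ + ½ρ(v₁² − v₂²) − ρgΔh.
P₂ = 3360000 + ½·13600·(1.96² − 11.5²) − 13600·9.81·(+17.7) = 3360000 + (-880000) − (2360000) = 119000 Pa.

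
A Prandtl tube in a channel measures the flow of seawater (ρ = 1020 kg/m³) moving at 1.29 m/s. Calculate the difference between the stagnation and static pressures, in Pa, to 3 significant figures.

Bernoulli between the free stream and the stagnation point: ½ρv² = P_stag − P_static.
ΔP = ½·1020·1.29² = 849 Pa.

849 Pa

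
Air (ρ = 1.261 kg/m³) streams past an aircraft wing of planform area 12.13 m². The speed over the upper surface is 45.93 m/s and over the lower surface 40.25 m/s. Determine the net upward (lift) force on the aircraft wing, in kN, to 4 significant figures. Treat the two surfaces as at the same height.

The faster flow above has the lower pressure; Bernoulli (same height) gives ΔP = ½ρ(v_up² − v_low²).
ΔP = ½·1.261·(45.93² − 40.25²) = 308.6 Pa.
Lift = ΔP · A = 308.6 × 12.13 = 3744 N.

F ≈ 3.744 kN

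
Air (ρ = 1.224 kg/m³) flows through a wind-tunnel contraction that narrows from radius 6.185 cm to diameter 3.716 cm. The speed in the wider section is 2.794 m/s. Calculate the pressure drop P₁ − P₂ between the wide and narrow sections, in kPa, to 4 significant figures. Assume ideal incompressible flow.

Continuity gives A₁v₁ = A₂v₂, so v₂ = (120.2 cm²)/(10.85 cm²) × 2.794 m/s = 30.96 m/s.
Along the horizontal streamline, P + ½ρv² is constant.
P₁ − P₂ = ½·1.224·(30.96² − 2.794²) = ½·1.224·950.8 = 581.9 Pa.

ΔP ≈ 0.5819 kPa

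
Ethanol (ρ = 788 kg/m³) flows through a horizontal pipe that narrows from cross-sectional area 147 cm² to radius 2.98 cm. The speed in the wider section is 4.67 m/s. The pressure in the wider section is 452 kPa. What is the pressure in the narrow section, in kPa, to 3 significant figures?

222 kPa

Mass conservation (A₁v₁ = A₂v₂) gives v₂ = 4.67 × 147/27.9 = 24.6 m/s.
With no height change, Bernoulli's equation is P₁ + ½ρv₁² = P₂ + ½ρv₂².
P₂ = P₁ − ½ρ(v₂² − v₁²) = 452000 − ½·788·(24.6² − 4.67²) = 452000 − 230000 = 222000 Pa.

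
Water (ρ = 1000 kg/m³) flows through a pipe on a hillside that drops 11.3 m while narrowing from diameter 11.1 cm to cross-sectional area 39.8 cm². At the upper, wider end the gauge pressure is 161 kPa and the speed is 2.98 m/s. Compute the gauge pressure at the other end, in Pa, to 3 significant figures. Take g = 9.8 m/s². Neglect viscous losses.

P₂ = 250000 Pa

Mass conservation (A₁v₁ = A₂v₂) gives v₂ = 2.98 × 96.8/39.8 = 7.25 m/s.
Bernoulli: P₁ + ½ρv₁² + ρg h₁ = P₂ + ½ρv₂² + ρg h₂, so P₂ = P₁ + ½ρ(v₁² − v₂²) − ρg(h₂ − h₁).
P₂ = 161000 + ½·1000·(2.98² − 7.25²) − 1000·9.8·(−11.3) = 161000 + (-21800) − (-111000) = 250000 Pa.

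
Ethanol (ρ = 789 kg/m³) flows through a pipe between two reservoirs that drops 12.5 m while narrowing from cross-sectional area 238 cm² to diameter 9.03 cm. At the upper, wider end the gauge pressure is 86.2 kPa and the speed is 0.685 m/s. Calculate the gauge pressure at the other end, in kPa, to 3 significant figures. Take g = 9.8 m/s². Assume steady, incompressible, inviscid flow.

P₂ = 180 kPa

By continuity, v₂ = v₁·A₁/A₂ = 0.685·(238/64.0) = 2.55 m/s.
Bernoulli: P₁ + ½ρv₁² + ρg h₁ = P₂ + ½ρv₂² + ρg h₂, so P₂ = P₁ + ½ρ(v₁² − v₂²) − ρg(h₂ − h₁).
P₂ = 86200 + ½·789·(0.685² − 2.55²) − 789·9.8·(−12.5) = 86200 + (-2370) − (-96700) = 180000 Pa.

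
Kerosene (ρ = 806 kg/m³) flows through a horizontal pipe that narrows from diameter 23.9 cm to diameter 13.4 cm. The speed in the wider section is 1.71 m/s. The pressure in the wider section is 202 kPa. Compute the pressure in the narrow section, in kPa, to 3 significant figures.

P₂ = 191 kPa

Mass conservation (A₁v₁ = A₂v₂) gives v₂ = 1.71 × 449/141 = 5.44 m/s.
Along the horizontal streamline, P + ½ρv² is constant.
P₂ = P₁ − ½ρ(v₂² − v₁²) = 202000 − ½·806·(5.44² − 1.71²) = 202000 − 10700 = 191000 Pa.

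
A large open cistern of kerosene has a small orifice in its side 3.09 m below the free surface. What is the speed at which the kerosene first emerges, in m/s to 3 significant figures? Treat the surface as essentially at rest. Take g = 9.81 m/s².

Torricelli's result v = √(2gh) gives v = √(2·9.81·3.09) = 7.79 m/s.

v = 7.79 m/s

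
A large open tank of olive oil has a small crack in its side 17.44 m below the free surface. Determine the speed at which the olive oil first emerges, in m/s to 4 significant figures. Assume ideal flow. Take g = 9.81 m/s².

Torricelli's result v = √(2gh) gives v = √(2·9.81·17.44) = 18.50 m/s.

v = 18.50 m/s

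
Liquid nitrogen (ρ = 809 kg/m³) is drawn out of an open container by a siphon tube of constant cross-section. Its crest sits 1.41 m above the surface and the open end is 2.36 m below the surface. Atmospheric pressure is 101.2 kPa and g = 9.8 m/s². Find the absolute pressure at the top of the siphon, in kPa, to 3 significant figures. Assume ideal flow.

Bernoulli surface→outlet gives ½v² = g·h_out, so v = √(2·9.8·2.36) = 6.80 m/s.
Continuity keeps v the same throughout the tube; from surface to crest, P_atm + 0 = P_top + ½ρv² + ρg·h_top.
P_top = 101200 − ½·809·6.80² − 809·9.8·1.41 = 71300 Pa.

71.3 kPa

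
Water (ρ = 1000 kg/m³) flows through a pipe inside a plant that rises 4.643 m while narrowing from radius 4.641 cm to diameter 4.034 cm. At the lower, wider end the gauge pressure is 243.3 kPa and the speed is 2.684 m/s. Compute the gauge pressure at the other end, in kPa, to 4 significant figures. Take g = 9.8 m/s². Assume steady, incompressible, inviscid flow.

100.4 kPa

Mass conservation (A₁v₁ = A₂v₂) gives v₂ = 2.684 × 67.67/12.78 = 14.21 m/s.
Bernoulli: P₁ + ½ρv₁² + ρg h₁ = P₂ + ½ρv₂² + ρg h₂, so P₂ = P₁ + ½ρ(v₁² − v₂²) − ρg(h₂ − h₁).
P₂ = 243300 + ½·1000·(2.684² − 14.21²) − 1000·9.8·(+4.643) = 243300 + (-97360) − (45500) = 100400 Pa.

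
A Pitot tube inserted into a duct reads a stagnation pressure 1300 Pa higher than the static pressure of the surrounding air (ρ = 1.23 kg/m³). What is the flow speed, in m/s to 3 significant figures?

At the stagnation point the flow is brought to rest, so Bernoulli gives P_stag − P_static = ½ρv².
v = √(2ΔP/ρ) = √(2·1300/1.23) = 46.0 m/s.

v ≈ 46.0 m/s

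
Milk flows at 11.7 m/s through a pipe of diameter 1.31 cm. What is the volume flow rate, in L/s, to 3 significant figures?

Q = A·v = 0.000135 m² × 11.7 m/s = 0.00158 m³/s.
Converting: 0.00158 m³/s × 1000 = 1.58 L/s.

Q ≈ 1.58 L/s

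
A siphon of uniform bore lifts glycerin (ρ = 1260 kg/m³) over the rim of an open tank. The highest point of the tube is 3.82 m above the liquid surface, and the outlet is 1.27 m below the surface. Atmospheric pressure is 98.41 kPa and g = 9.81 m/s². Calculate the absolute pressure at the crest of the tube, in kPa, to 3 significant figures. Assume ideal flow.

Bernoulli surface→outlet gives ½v² = g·h_out, so v = √(2·9.81·1.27) = 4.99 m/s.
With constant cross-section the crest speed equals v; applying Bernoulli from the surface up to the crest, P_top = P_atm − ½ρv² − ρg·h_top.
P_top = 98410 − ½·1260·4.99² − 1260·9.81·3.82 = 35500 Pa.

P_top ≈ 35.5 kPa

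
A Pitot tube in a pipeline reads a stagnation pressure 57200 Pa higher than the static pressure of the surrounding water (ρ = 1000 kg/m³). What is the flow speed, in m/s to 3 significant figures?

At the stagnation point the flow is brought to rest, so Bernoulli gives P_stag − P_static = ½ρv².
v = √(2ΔP/ρ) = √(2·57200/1000) = 10.7 m/s.

v ≈ 10.7 m/s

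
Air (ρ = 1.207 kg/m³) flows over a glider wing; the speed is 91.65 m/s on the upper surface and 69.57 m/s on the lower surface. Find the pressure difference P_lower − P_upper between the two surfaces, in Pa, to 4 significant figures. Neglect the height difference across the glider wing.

2148 Pa

Bernoulli (same height): P_lower − P_upper = ½ρ(v_upper² − v_lower²).
ΔP = ½·1.207·(91.65² − 69.57²) = 2148 Pa.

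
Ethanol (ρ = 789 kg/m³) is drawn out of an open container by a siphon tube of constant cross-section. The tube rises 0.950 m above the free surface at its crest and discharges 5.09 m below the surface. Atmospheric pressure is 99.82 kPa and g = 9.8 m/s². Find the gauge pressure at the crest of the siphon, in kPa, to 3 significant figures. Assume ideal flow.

From the surface to the outlet (both open to atmosphere, surface at rest): v = √(2g·h_out) = √(2·9.8·5.09) = 9.99 m/s.
Continuity keeps v the same throughout the tube; from surface to crest, P_atm + 0 = P_top + ½ρv² + ρg·h_top.
P_top = 99820 − ½·789·9.99² − 789·9.8·0.950 = 53100 Pa. So P_gauge = P_top − P_atm = -46700 Pa.

P_gauge ≈ -46.7 kPa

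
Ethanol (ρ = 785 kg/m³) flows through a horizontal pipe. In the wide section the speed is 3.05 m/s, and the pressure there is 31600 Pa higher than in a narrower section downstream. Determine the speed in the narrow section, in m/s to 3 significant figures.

9.48 m/s

Along the level pipe P + ½ρv² is conserved, hence v₂² = v₁² + 2(P₁ − P₂)/ρ.
v₂ = √(3.05² + 2·31600/785) = √(9.30 + 80.5) = 9.48 m/s.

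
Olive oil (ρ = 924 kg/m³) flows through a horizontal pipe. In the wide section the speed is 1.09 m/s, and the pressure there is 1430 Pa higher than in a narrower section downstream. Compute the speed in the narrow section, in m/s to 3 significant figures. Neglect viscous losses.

Along the level pipe P + ½ρv² is conserved, hence v₂² = v₁² + 2(P₁ − P₂)/ρ.
v₂ = √(1.09² + 2·1430/924) = √(1.19 + 3.10) = 2.07 m/s.

v₂ ≈ 2.07 m/s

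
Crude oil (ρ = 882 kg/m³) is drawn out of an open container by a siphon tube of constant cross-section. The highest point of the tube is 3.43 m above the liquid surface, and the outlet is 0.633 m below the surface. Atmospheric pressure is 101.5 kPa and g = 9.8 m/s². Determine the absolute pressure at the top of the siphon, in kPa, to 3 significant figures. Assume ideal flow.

P_top = 66.4 kPa

Bernoulli surface→outlet gives ½v² = g·h_out, so v = √(2·9.8·0.633) = 3.52 m/s.
The bore is uniform, so the speed at the crest is the same v. Bernoulli surface→crest: P_atm = P_top + ½ρv² + ρg·h_top.
P_top = 101500 − ½·882·3.52² − 882·9.8·3.43 = 66400 Pa.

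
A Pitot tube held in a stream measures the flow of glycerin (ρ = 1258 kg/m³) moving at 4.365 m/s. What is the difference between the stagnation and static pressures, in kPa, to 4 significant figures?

The dynamic pressure equals the rise in static pressure at the stagnation point: ΔP = ½ρv².
ΔP = ½·1258·4.365² = 11980 Pa.

ΔP ≈ 11.98 kPa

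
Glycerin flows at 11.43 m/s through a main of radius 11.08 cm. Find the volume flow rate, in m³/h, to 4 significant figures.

Q = A·v = 0.03857 m² × 11.43 m/s = 0.4408 m³/s.
Converting: 0.4408 m³/s × 3600 = 1587 m³/h.

1587 m³/h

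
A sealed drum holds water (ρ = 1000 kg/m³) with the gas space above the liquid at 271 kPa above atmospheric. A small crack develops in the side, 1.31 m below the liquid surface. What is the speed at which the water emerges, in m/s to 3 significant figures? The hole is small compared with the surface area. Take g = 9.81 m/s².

v = 23.8 m/s

Take point 1 at the surface (v₁ ≈ 0) and point 2 at the hole (at atmospheric pressure). Bernoulli: P₁ + ρg h = P_atm + ½ρv₂².
With P₁ − P_atm = 271000 Pa, v₂ = √(2gh + 2ΔP/ρ) = √(2·9.81·1.31 + 2·271000/1000) = 23.8 m/s.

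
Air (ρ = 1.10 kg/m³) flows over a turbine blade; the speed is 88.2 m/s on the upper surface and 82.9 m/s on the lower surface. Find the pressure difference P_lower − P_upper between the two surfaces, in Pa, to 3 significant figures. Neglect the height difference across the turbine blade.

The pressure is lower where the speed is higher: ΔP = ½ρ(v_up² − v_low²).
ΔP = ½·1.10·(88.2² − 82.9²) = 499 Pa.

ΔP ≈ 499 Pa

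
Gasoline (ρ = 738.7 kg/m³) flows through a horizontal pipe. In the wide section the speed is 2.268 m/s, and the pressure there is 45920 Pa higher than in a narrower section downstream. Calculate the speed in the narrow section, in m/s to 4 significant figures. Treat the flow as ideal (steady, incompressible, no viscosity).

Horizontal Bernoulli: P₁ + ½ρv₁² = P₂ + ½ρv₂², so v₂² = v₁² + 2(P₁ − P₂)/ρ.
v₂ = √(2.268² + 2·45920/738.7) = √(5.144 + 124.3) = 11.38 m/s.

v₂ ≈ 11.38 m/s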